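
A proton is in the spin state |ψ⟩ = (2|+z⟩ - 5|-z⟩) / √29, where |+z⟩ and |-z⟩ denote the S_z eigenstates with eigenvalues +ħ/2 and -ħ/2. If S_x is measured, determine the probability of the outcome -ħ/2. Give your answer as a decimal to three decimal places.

|-x⟩ = (|+z⟩ - |-z⟩)/√2, so ⟨-x|ψ⟩ = (7) / (√2·√29).
P = |7|² / 58 = 49/58.

0.845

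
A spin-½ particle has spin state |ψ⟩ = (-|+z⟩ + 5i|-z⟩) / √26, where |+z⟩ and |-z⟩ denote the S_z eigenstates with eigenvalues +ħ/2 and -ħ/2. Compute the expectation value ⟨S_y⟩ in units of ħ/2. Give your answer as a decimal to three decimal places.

⟨σ_y⟩ = 2 Im(a* b)/(|a|²+|b|²) with a = -1, b = 5i.
a* b = -5i, so ⟨σ_y⟩ = -10/26.
⟨S_y⟩ = (ħ/2)·⟨σ_y⟩.

-0.385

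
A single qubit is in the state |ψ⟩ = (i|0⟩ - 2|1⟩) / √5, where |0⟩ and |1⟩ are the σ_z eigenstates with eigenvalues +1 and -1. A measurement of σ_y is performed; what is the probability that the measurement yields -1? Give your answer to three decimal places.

|-y⟩ = (|0⟩ - i|1⟩)/√2, so ⟨-y|ψ⟩ = (-i) / (√2·√5).
P = |-i|² / 10 = 1/10.

0.100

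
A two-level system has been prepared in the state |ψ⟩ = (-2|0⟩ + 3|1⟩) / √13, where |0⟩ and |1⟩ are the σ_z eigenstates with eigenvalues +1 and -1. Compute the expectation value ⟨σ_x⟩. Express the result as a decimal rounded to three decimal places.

-0.923

⟨σ_x⟩ = 2 Re(a* b)/(|a|²+|b|²) with a = -2, b = 3.
a* b = -6, so ⟨σ_x⟩ = -12/13.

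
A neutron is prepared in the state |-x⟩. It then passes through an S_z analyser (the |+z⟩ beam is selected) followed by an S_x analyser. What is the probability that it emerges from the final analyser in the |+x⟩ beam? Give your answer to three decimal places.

First analyser (S_z): from |-x⟩, P(|+z⟩) = 1/2.
After stage 1 the state is |+z⟩; P(|+x⟩) = |⟨+x|+z⟩|² = 1/2.
Joint probability = 1/2 × 1/2 = 0.250.

0.250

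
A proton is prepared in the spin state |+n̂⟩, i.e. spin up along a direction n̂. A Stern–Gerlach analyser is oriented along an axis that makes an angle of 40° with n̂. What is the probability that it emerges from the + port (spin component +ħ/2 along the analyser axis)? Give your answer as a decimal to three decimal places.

0.883

For spin-½, the probability of finding spin-up along an axis at angle θ to the initial spin direction is cos²(θ/2); spin-down is sin²(θ/2).
θ = 40°, so P = cos²(20°) ≈ 0.883.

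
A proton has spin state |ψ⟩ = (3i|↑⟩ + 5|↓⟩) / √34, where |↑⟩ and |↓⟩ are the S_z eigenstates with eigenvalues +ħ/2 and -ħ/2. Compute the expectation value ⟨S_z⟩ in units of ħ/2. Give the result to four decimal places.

-0.4706

⟨σ_z⟩ = |a|² - |b|² divided by |a|²+|b|², with a, b the |↑⟩, |↓⟩ amplitudes.
= (9 - 25)/34 = -16/34.
⟨S_z⟩ = (ħ/2)·⟨σ_z⟩.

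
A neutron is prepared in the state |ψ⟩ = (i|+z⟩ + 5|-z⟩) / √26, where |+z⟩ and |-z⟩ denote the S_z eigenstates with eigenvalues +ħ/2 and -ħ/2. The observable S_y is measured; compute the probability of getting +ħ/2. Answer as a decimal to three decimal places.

|+y⟩ = (|+z⟩ + i|-z⟩)/√2, so ⟨+y|ψ⟩ = (-4i) / (√2·√26).
P = |-4i|² / 52 = 16/52.

0.308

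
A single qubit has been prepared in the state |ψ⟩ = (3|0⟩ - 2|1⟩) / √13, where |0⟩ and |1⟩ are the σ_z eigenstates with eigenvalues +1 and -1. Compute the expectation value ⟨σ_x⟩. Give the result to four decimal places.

-0.9231

⟨σ_x⟩ = 2 Re(a* b)/(|a|²+|b|²) with a = 3, b = -2.
a* b = -6, so ⟨σ_x⟩ = -12/13.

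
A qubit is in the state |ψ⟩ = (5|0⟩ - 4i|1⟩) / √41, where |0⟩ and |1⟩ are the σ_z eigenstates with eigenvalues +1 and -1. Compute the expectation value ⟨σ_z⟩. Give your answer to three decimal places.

0.220

⟨σ_z⟩ = |a|² - |b|² divided by |a|²+|b|², with a, b the |0⟩, |1⟩ amplitudes.
= (25 - 16)/41 = 9/41.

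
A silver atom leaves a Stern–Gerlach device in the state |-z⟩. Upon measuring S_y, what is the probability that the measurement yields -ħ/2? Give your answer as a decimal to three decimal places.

In the S_z basis, |-z⟩ = |-z⟩ and |-y⟩ = (|+z⟩ - i|-z⟩)/√2.
|⟨-y|-z⟩|² = 1/2.

0.500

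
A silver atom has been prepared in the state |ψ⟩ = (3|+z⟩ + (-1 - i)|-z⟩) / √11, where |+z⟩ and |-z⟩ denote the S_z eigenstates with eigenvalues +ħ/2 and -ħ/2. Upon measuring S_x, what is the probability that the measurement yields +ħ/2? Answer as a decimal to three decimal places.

|+x⟩ = (|+z⟩ + |-z⟩)/√2, so ⟨+x|ψ⟩ = (2 - i) / (√2·√11).
P = |2 - i|² / 22 = 5/22.

0.227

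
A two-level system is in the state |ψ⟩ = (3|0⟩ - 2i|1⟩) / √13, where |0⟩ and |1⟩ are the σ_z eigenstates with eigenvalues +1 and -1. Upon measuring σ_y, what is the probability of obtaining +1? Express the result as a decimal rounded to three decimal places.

0.038

|+y⟩ = (|0⟩ + i|1⟩)/√2, so ⟨+y|ψ⟩ = (1) / (√2·√13).
P = |1|² / 26 = 1/26.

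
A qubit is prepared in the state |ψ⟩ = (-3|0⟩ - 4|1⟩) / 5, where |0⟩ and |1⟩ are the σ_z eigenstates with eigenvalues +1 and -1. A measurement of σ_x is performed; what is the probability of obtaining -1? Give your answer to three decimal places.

|-x⟩ = (|0⟩ - |1⟩)/√2, so ⟨-x|ψ⟩ = (1) / (√2·5).
P = |1|² / 50 = 1/50.

0.020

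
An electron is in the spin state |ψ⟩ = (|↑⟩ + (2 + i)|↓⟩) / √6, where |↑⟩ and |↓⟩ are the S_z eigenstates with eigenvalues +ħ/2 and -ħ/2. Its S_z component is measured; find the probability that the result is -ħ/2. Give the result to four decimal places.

0.8333

The -ħ/2 outcome corresponds to |↓⟩. Its amplitude in |ψ⟩ is (2 + i)/√6.
P = |2 + i|² / 6 = 5/6.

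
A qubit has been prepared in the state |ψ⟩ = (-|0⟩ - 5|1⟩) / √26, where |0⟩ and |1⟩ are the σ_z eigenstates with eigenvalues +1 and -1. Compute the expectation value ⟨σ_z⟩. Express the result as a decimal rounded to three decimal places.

⟨σ_z⟩ = |a|² - |b|² divided by |a|²+|b|², with a, b the |0⟩, |1⟩ amplitudes.
= (1 - 25)/26 = -24/26.

-0.923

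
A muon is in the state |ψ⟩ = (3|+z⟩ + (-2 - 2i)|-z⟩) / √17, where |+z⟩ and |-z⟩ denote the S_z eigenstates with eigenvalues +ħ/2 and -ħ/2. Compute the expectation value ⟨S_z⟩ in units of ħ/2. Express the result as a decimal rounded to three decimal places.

⟨σ_z⟩ = |a|² - |b|² divided by |a|²+|b|², with a, b the |+z⟩, |-z⟩ amplitudes.
= (9 - 8)/17 = 1/17.
⟨S_z⟩ = (ħ/2)·⟨σ_z⟩.

0.059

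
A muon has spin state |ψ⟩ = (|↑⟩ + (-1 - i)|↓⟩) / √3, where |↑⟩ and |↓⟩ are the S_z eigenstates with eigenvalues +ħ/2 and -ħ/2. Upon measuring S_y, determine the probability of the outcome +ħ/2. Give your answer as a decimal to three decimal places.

0.167

|+y⟩ = (|↑⟩ + i|↓⟩)/√2, so ⟨+y|ψ⟩ = (i) / (√2·√3).
P = |i|² / 6 = 1/6.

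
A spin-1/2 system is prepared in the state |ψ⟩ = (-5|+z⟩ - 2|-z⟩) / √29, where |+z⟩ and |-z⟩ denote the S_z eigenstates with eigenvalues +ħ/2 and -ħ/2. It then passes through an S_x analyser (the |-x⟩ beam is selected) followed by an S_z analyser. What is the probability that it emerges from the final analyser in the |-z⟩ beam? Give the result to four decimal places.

0.0776

First analyser (S_x): P(|-x⟩) = |⟨-x|ψ⟩|² = 9/58.
After stage 1 the state is |-x⟩; P(|-z⟩) = |⟨-z|-x⟩|² = 1/2.
Joint probability = 9/58 × 1/2 = 0.0776.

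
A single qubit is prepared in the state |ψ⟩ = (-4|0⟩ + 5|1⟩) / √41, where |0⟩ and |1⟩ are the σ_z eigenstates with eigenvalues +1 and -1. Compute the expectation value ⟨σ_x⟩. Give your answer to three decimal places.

-0.976

⟨σ_x⟩ = 2 Re(a* b)/(|a|²+|b|²) with a = -4, b = 5.
a* b = -20, so ⟨σ_x⟩ = -40/41.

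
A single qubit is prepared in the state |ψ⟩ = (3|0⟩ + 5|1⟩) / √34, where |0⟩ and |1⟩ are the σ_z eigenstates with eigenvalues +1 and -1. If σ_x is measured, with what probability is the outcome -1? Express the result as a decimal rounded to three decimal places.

0.059

|-x⟩ = (|0⟩ - |1⟩)/√2, so ⟨-x|ψ⟩ = (-2) / (√2·√34).
P = |-2|² / 68 = 4/68.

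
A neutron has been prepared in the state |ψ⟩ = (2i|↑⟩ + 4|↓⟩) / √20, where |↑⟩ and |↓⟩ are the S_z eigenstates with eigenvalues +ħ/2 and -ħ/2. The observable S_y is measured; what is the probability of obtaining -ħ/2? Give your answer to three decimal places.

0.900

|-y⟩ = (|↑⟩ - i|↓⟩)/√2, so ⟨-y|ψ⟩ = (6i) / (√2·√20).
P = |6i|² / 40 = 36/40.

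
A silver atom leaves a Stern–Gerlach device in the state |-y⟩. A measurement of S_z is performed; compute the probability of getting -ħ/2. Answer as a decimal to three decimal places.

In the S_z basis, |-y⟩ = (|+z⟩ - i|-z⟩)/√2 and |-z⟩ = |-z⟩.
|⟨-z|-y⟩|² = 1/2.

0.500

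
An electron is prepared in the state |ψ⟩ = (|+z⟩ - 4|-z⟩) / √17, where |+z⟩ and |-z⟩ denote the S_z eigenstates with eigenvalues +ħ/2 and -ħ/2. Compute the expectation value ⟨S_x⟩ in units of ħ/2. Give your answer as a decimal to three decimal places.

⟨σ_x⟩ = 2 Re(a* b)/(|a|²+|b|²) with a = 1, b = -4.
a* b = -4, so ⟨σ_x⟩ = -8/17.
⟨S_x⟩ = (ħ/2)·⟨σ_x⟩.

-0.471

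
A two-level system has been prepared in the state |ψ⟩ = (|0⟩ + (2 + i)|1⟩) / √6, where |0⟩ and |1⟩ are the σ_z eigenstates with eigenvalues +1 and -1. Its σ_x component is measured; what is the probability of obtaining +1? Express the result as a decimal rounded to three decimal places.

|+x⟩ = (|0⟩ + |1⟩)/√2, so ⟨+x|ψ⟩ = (3 + i) / (√2·√6).
P = |3 + i|² / 12 = 10/12.

0.833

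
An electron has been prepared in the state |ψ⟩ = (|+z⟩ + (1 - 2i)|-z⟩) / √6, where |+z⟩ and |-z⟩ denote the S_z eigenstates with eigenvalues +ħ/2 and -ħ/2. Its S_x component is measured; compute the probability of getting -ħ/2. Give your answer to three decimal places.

0.333

|-x⟩ = (|+z⟩ - |-z⟩)/√2, so ⟨-x|ψ⟩ = (2i) / (√2·√6).
P = |2i|² / 12 = 4/12.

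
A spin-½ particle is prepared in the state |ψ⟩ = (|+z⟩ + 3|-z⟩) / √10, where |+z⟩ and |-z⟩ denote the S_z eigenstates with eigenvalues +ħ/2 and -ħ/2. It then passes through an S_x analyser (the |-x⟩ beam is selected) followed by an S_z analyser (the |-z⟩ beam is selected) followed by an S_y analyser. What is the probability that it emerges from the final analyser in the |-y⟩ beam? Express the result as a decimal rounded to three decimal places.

First analyser (S_x): P(|-x⟩) = |⟨-x|ψ⟩|² = 4/20.
After stage 1 the state is |-x⟩; P(|-z⟩) = |⟨-z|-x⟩|² = 1/2.
After stage 2 the state is |-z⟩; P(|-y⟩) = |⟨-y|-z⟩|² = 1/2.
Joint probability = 4/20 × 1/2 × 1/2 = 0.050.

0.050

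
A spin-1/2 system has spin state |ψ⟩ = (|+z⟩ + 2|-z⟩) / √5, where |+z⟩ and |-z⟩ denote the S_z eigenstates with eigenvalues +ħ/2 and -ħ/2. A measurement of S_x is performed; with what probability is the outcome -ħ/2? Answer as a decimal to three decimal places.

|-x⟩ = (|+z⟩ - |-z⟩)/√2, so ⟨-x|ψ⟩ = (-1) / (√2·√5).
P = |-1|² / 10 = 1/10.

0.100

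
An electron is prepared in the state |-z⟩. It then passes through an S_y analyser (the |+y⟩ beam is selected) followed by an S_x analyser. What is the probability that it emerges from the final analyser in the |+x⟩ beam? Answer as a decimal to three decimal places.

First analyser (S_y): from |-z⟩, P(|+y⟩) = 1/2.
After stage 1 the state is |+y⟩; P(|+x⟩) = |⟨+x|+y⟩|² = 1/2.
Joint probability = 1/2 × 1/2 = 0.250.

0.250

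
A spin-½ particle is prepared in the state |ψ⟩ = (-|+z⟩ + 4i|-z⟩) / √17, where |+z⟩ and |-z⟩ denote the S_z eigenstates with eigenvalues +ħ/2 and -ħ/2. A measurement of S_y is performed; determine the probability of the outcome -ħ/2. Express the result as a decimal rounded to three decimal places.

|-y⟩ = (|+z⟩ - i|-z⟩)/√2, so ⟨-y|ψ⟩ = (-5) / (√2·√17).
P = |-5|² / 34 = 25/34.

0.735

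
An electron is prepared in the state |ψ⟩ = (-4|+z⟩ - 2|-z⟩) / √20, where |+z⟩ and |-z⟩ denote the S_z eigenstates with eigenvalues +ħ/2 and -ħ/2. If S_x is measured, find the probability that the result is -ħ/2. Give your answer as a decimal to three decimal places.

0.100

|-x⟩ = (|+z⟩ - |-z⟩)/√2, so ⟨-x|ψ⟩ = (-2) / (√2·√20).
P = |-2|² / 40 = 4/40.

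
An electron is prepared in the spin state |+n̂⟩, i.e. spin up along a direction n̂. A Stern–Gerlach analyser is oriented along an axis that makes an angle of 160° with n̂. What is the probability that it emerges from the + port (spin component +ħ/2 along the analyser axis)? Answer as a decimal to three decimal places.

0.030

For spin-½, the probability of finding spin-up along an axis at angle θ to the initial spin direction is cos²(θ/2); spin-down is sin²(θ/2).
θ = 160°, so P = cos²(80°) ≈ 0.030.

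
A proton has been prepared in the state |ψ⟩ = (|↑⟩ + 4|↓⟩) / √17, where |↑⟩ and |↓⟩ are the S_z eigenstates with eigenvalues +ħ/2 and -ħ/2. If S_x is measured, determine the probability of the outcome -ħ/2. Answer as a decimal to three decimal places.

|-x⟩ = (|↑⟩ - |↓⟩)/√2, so ⟨-x|ψ⟩ = (-3) / (√2·√17).
P = |-3|² / 34 = 9/34.

0.265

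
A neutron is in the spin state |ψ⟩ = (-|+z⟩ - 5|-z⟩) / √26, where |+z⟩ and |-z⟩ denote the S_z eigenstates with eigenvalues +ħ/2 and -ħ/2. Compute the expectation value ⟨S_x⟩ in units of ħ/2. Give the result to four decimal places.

⟨σ_x⟩ = 2 Re(a* b)/(|a|²+|b|²) with a = -1, b = -5.
a* b = 5, so ⟨σ_x⟩ = 10/26.
⟨S_x⟩ = (ħ/2)·⟨σ_x⟩.

0.3846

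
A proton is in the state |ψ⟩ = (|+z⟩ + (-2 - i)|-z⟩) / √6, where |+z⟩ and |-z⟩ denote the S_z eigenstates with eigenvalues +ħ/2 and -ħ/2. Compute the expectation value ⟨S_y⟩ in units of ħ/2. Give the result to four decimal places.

-0.3333

⟨σ_y⟩ = 2 Im(a* b)/(|a|²+|b|²) with a = 1, b = (-2 - i).
a* b = (-2 - i), so ⟨σ_y⟩ = -2/6.
⟨S_y⟩ = (ħ/2)·⟨σ_y⟩.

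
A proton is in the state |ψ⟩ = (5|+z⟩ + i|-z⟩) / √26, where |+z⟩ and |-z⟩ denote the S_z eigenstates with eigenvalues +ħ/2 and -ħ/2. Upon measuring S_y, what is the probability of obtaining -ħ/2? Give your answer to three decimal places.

0.308

|-y⟩ = (|+z⟩ - i|-z⟩)/√2, so ⟨-y|ψ⟩ = (4) / (√2·√26).
P = |4|² / 52 = 16/52.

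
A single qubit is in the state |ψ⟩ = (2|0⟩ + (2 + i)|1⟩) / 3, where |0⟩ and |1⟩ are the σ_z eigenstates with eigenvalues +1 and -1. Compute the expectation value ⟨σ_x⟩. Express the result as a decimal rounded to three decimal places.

0.889

⟨σ_x⟩ = 2 Re(a* b)/(|a|²+|b|²) with a = 2, b = (2 + i).
a* b = (4 + 2i), so ⟨σ_x⟩ = 8/9.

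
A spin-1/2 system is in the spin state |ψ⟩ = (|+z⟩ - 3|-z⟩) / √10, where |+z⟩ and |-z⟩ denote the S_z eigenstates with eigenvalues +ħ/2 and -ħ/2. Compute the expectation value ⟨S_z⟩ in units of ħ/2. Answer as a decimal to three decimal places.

⟨σ_z⟩ = |a|² - |b|² divided by |a|²+|b|², with a, b the |+z⟩, |-z⟩ amplitudes.
= (1 - 9)/10 = -8/10.
⟨S_z⟩ = (ħ/2)·⟨σ_z⟩.

-0.800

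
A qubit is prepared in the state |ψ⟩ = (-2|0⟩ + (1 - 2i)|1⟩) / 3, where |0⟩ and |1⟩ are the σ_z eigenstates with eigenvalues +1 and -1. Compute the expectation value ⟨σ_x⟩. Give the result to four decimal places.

-0.4444

⟨σ_x⟩ = 2 Re(a* b)/(|a|²+|b|²) with a = -2, b = (1 - 2i).
a* b = (-2 + 4i), so ⟨σ_x⟩ = -4/9.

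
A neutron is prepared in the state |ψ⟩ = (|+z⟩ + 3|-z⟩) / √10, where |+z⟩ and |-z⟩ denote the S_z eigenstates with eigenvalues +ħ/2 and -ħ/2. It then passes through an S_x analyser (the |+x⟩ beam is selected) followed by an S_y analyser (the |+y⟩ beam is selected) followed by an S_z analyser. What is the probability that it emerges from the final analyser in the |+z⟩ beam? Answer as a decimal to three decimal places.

0.200

First analyser (S_x): P(|+x⟩) = |⟨+x|ψ⟩|² = 16/20.
After stage 1 the state is |+x⟩; P(|+y⟩) = |⟨+y|+x⟩|² = 1/2.
After stage 2 the state is |+y⟩; P(|+z⟩) = |⟨+z|+y⟩|² = 1/2.
Joint probability = 16/20 × 1/2 × 1/2 = 0.200.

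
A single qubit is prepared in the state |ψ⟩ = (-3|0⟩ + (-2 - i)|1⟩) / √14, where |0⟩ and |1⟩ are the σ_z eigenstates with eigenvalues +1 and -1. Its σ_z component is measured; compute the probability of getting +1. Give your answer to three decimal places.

0.643

The +1 outcome corresponds to |0⟩. Its amplitude in |ψ⟩ is -3/√14.
P = |-3|² / 14 = 9/14.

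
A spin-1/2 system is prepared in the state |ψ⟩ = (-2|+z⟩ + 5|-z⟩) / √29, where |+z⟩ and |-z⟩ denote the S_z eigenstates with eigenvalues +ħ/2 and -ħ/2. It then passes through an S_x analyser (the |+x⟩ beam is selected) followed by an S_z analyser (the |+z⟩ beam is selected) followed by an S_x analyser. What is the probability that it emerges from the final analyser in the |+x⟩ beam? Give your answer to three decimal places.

First analyser (S_x): P(|+x⟩) = |⟨+x|ψ⟩|² = 9/58.
After stage 1 the state is |+x⟩; P(|+z⟩) = |⟨+z|+x⟩|² = 1/2.
After stage 2 the state is |+z⟩; P(|+x⟩) = |⟨+x|+z⟩|² = 1/2.
Joint probability = 9/58 × 1/2 × 1/2 = 0.039.

0.039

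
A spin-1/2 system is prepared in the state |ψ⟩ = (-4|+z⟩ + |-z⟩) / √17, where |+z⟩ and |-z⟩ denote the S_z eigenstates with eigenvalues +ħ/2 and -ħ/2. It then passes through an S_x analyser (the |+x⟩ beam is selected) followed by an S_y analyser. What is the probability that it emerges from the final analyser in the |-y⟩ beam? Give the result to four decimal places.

0.1324

First analyser (S_x): P(|+x⟩) = |⟨+x|ψ⟩|² = 9/34.
After stage 1 the state is |+x⟩; P(|-y⟩) = |⟨-y|+x⟩|² = 1/2.
Joint probability = 9/34 × 1/2 = 0.1324.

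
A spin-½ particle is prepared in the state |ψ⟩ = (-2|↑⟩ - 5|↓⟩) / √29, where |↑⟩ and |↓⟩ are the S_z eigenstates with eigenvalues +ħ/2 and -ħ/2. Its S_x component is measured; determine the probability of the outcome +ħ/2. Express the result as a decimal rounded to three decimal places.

0.845

|+x⟩ = (|↑⟩ + |↓⟩)/√2, so ⟨+x|ψ⟩ = (-7) / (√2·√29).
P = |-7|² / 58 = 49/58.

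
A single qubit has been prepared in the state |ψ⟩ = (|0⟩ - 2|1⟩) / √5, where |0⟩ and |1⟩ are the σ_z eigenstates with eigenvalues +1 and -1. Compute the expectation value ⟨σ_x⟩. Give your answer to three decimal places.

⟨σ_x⟩ = 2 Re(a* b)/(|a|²+|b|²) with a = 1, b = -2.
a* b = -2, so ⟨σ_x⟩ = -4/5.

-0.800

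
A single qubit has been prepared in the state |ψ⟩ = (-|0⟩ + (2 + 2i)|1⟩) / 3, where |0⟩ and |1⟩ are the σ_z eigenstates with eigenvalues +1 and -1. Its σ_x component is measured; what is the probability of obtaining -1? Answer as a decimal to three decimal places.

|-x⟩ = (|0⟩ - |1⟩)/√2, so ⟨-x|ψ⟩ = (-3 - 2i) / (√2·3).
P = |-3 - 2i|² / 18 = 13/18.

0.722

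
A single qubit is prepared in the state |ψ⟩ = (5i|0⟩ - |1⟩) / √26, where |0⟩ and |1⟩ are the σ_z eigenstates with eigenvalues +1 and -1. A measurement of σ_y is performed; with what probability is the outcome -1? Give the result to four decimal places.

0.3077

|-y⟩ = (|0⟩ - i|1⟩)/√2, so ⟨-y|ψ⟩ = (4i) / (√2·√26).
P = |4i|² / 52 = 16/52.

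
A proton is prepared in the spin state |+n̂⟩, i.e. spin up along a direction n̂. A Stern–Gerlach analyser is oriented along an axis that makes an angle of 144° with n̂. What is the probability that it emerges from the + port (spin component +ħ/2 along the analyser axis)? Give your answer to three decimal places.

0.095

For spin-½, the probability of finding spin-up along an axis at angle θ to the initial spin direction is cos²(θ/2); spin-down is sin²(θ/2).
θ = 144°, so P = cos²(72°) ≈ 0.095.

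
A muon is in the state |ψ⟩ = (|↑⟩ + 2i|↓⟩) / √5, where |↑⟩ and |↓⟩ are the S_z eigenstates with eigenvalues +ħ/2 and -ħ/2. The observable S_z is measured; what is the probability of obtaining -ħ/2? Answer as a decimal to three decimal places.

The -ħ/2 outcome corresponds to |↓⟩. Its amplitude in |ψ⟩ is 2i/√5.
P = |2i|² / 5 = 4/5.

0.800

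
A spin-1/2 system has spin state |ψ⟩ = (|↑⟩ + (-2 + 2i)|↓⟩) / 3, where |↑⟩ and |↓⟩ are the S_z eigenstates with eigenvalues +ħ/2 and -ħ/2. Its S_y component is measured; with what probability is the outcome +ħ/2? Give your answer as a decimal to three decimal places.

|+y⟩ = (|↑⟩ + i|↓⟩)/√2, so ⟨+y|ψ⟩ = (3 + 2i) / (√2·3).
P = |3 + 2i|² / 18 = 13/18.

0.722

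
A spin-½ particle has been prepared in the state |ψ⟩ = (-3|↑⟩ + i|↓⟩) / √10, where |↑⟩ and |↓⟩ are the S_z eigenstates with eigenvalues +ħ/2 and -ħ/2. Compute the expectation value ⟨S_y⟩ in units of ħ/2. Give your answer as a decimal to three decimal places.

-0.600

⟨σ_y⟩ = 2 Im(a* b)/(|a|²+|b|²) with a = -3, b = i.
a* b = -3i, so ⟨σ_y⟩ = -6/10.
⟨S_y⟩ = (ħ/2)·⟨σ_y⟩.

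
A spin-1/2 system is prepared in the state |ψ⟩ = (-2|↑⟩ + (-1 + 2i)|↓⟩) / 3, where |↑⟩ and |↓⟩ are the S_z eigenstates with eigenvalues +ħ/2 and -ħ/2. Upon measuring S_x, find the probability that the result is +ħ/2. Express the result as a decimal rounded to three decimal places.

0.722

|+x⟩ = (|↑⟩ + |↓⟩)/√2, so ⟨+x|ψ⟩ = (-3 + 2i) / (√2·3).
P = |-3 + 2i|² / 18 = 13/18.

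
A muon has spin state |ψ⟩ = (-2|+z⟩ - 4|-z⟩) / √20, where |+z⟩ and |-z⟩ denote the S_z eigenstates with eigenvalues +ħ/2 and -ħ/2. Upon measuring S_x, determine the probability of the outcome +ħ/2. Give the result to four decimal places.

|+x⟩ = (|+z⟩ + |-z⟩)/√2, so ⟨+x|ψ⟩ = (-6) / (√2·√20).
P = |-6|² / 40 = 36/40.

0.9000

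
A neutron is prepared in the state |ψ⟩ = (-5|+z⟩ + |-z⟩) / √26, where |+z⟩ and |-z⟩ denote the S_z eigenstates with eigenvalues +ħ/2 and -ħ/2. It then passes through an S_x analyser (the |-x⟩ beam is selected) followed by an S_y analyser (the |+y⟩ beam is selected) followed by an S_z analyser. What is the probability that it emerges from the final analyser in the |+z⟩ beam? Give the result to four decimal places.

First analyser (S_x): P(|-x⟩) = |⟨-x|ψ⟩|² = 36/52.
After stage 1 the state is |-x⟩; P(|+y⟩) = |⟨+y|-x⟩|² = 1/2.
After stage 2 the state is |+y⟩; P(|+z⟩) = |⟨+z|+y⟩|² = 1/2.
Joint probability = 36/52 × 1/2 × 1/2 = 0.1731.

0.1731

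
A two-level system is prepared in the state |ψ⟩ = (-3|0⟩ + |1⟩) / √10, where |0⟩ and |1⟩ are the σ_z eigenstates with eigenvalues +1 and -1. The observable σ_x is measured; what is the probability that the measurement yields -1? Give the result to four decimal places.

0.8000

|-x⟩ = (|0⟩ - |1⟩)/√2, so ⟨-x|ψ⟩ = (-4) / (√2·√10).
P = |-4|² / 20 = 16/20.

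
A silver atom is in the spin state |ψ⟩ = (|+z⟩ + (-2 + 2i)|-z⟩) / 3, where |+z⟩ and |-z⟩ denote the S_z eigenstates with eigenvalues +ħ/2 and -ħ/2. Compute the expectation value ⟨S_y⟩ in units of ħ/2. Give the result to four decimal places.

⟨σ_y⟩ = 2 Im(a* b)/(|a|²+|b|²) with a = 1, b = (-2 + 2i).
a* b = (-2 + 2i), so ⟨σ_y⟩ = 4/9.
⟨S_y⟩ = (ħ/2)·⟨σ_y⟩.

0.4444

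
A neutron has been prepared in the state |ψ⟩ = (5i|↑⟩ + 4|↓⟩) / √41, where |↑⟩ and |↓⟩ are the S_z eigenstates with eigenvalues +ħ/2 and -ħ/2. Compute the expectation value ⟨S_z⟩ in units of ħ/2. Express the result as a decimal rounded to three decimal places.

⟨σ_z⟩ = |a|² - |b|² divided by |a|²+|b|², with a, b the |↑⟩, |↓⟩ amplitudes.
= (25 - 16)/41 = 9/41.
⟨S_z⟩ = (ħ/2)·⟨σ_z⟩.

0.220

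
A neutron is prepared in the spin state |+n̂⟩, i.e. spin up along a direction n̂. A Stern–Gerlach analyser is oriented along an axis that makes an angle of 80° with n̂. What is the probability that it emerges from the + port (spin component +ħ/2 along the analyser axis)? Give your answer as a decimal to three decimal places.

For spin-½, the probability of finding spin-up along an axis at angle θ to the initial spin direction is cos²(θ/2); spin-down is sin²(θ/2).
θ = 80°, so P = cos²(40°) ≈ 0.587.

0.587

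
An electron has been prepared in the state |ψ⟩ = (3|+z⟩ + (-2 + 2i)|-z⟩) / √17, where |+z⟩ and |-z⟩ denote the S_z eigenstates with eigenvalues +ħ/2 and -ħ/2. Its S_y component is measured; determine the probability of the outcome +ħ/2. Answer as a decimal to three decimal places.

|+y⟩ = (|+z⟩ + i|-z⟩)/√2, so ⟨+y|ψ⟩ = (5 + 2i) / (√2·√17).
P = |5 + 2i|² / 34 = 29/34.

0.853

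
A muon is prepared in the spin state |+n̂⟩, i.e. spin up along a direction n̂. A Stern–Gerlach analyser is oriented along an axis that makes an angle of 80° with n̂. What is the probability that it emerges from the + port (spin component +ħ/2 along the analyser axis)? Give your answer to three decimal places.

For spin-½, the probability of finding spin-up along an axis at angle θ to the initial spin direction is cos²(θ/2); spin-down is sin²(θ/2).
θ = 80°, so P = cos²(40°) ≈ 0.587.

0.587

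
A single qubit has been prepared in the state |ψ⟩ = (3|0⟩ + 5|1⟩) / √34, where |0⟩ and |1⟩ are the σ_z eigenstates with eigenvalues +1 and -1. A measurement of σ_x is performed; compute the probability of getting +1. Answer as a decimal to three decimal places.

0.941

|+x⟩ = (|0⟩ + |1⟩)/√2, so ⟨+x|ψ⟩ = (8) / (√2·√34).
P = |8|² / 68 = 64/68.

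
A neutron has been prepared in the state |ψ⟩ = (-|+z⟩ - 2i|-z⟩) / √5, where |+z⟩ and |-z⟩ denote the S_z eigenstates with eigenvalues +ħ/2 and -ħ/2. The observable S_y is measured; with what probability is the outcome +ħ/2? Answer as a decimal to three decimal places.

|+y⟩ = (|+z⟩ + i|-z⟩)/√2, so ⟨+y|ψ⟩ = (-3) / (√2·√5).
P = |-3|² / 10 = 9/10.

0.900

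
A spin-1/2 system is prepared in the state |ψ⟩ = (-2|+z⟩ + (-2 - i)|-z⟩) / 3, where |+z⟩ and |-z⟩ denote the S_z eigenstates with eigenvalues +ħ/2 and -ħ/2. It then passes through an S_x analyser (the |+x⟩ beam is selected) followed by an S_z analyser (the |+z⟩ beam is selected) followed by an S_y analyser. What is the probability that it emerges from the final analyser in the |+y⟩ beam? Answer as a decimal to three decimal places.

First analyser (S_x): P(|+x⟩) = |⟨+x|ψ⟩|² = 17/18.
After stage 1 the state is |+x⟩; P(|+z⟩) = |⟨+z|+x⟩|² = 1/2.
After stage 2 the state is |+z⟩; P(|+y⟩) = |⟨+y|+z⟩|² = 1/2.
Joint probability = 17/18 × 1/2 × 1/2 = 0.236.

0.236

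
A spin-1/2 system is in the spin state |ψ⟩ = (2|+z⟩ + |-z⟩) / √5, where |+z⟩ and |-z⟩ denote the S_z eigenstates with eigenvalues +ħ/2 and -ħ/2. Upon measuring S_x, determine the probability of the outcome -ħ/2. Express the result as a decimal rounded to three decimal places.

|-x⟩ = (|+z⟩ - |-z⟩)/√2, so ⟨-x|ψ⟩ = (1) / (√2·√5).
P = |1|² / 10 = 1/10.

0.100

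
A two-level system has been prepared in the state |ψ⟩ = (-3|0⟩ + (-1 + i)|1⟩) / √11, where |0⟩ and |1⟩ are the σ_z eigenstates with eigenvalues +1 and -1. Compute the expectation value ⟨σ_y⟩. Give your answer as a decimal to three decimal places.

⟨σ_y⟩ = 2 Im(a* b)/(|a|²+|b|²) with a = -3, b = (-1 + i).
a* b = (3 - 3i), so ⟨σ_y⟩ = -6/11.

-0.545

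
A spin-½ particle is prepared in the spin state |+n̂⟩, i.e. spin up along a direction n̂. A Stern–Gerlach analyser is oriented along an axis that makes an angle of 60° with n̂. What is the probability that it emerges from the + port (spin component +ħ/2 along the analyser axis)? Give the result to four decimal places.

For spin-½, the probability of finding spin-up along an axis at angle θ to the initial spin direction is cos²(θ/2); spin-down is sin²(θ/2).
θ = 60°, so P = cos²(30°) ≈ 0.7500.

0.7500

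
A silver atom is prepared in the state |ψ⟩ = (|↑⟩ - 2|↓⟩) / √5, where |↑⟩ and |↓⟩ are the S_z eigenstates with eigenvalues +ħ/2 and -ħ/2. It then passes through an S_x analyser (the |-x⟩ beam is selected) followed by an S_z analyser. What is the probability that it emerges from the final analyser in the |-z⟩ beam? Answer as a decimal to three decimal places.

First analyser (S_x): P(|-x⟩) = |⟨-x|ψ⟩|² = 9/10.
After stage 1 the state is |-x⟩; P(|-z⟩) = |⟨-z|-x⟩|² = 1/2.
Joint probability = 9/10 × 1/2 = 0.450.

0.450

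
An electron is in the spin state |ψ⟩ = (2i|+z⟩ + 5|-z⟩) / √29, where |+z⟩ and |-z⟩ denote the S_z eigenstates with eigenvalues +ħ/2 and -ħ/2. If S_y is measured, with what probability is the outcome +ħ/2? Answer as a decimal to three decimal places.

0.155

|+y⟩ = (|+z⟩ + i|-z⟩)/√2, so ⟨+y|ψ⟩ = (-3i) / (√2·√29).
P = |-3i|² / 58 = 9/58.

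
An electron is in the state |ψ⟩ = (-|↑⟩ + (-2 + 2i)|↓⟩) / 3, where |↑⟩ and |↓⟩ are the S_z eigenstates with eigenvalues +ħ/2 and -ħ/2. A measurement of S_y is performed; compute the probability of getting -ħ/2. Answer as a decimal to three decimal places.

|-y⟩ = (|↑⟩ - i|↓⟩)/√2, so ⟨-y|ψ⟩ = (-3 - 2i) / (√2·3).
P = |-3 - 2i|² / 18 = 13/18.

0.722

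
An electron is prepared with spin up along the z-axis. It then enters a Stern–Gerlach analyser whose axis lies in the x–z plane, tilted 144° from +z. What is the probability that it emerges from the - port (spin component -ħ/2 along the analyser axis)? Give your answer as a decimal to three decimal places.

0.905

For spin-½, the probability of finding spin-up along an axis at angle θ to the initial spin direction is cos²(θ/2); spin-down is sin²(θ/2).
θ = 144°, so P = sin²(72°) ≈ 0.905.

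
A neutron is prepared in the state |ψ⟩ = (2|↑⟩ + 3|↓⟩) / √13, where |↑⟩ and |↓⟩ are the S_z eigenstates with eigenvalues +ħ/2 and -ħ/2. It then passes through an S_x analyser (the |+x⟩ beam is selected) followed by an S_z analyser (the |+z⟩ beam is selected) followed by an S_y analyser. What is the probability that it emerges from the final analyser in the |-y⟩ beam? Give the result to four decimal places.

First analyser (S_x): P(|+x⟩) = |⟨+x|ψ⟩|² = 25/26.
After stage 1 the state is |+x⟩; P(|+z⟩) = |⟨+z|+x⟩|² = 1/2.
After stage 2 the state is |+z⟩; P(|-y⟩) = |⟨-y|+z⟩|² = 1/2.
Joint probability = 25/26 × 1/2 × 1/2 = 0.2404.

0.2404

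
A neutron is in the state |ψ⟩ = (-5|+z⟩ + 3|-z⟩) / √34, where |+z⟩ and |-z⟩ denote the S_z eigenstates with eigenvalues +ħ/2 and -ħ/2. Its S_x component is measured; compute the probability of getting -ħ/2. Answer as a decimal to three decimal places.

|-x⟩ = (|+z⟩ - |-z⟩)/√2, so ⟨-x|ψ⟩ = (-8) / (√2·√34).
P = |-8|² / 68 = 64/68.

0.941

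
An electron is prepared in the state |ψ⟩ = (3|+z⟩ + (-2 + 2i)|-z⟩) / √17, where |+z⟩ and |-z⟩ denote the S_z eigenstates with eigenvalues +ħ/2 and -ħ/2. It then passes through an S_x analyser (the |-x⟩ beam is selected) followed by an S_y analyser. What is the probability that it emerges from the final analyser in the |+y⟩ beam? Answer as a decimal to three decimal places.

0.426

First analyser (S_x): P(|-x⟩) = |⟨-x|ψ⟩|² = 29/34.
After stage 1 the state is |-x⟩; P(|+y⟩) = |⟨+y|-x⟩|² = 1/2.
Joint probability = 29/34 × 1/2 = 0.426.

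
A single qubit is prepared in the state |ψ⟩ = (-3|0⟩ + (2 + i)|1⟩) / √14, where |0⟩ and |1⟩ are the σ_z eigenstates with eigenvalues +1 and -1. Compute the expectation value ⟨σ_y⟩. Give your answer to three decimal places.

-0.429

⟨σ_y⟩ = 2 Im(a* b)/(|a|²+|b|²) with a = -3, b = (2 + i).
a* b = (-6 - 3i), so ⟨σ_y⟩ = -6/14.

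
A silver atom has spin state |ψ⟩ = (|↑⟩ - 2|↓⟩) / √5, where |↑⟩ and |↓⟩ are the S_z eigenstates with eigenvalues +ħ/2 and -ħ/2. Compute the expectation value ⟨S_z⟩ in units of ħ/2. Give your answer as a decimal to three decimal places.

⟨σ_z⟩ = |a|² - |b|² divided by |a|²+|b|², with a, b the |↑⟩, |↓⟩ amplitudes.
= (1 - 4)/5 = -3/5.
⟨S_z⟩ = (ħ/2)·⟨σ_z⟩.

-0.600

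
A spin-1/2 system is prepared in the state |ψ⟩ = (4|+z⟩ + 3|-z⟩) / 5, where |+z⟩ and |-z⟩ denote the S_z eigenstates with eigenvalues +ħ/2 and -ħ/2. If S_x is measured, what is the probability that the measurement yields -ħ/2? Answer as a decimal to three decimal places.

0.020

|-x⟩ = (|+z⟩ - |-z⟩)/√2, so ⟨-x|ψ⟩ = (1) / (√2·5).
P = |1|² / 50 = 1/50.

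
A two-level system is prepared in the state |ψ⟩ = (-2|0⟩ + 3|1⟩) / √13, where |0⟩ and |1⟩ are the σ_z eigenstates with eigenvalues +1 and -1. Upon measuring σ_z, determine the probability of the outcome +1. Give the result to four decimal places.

The +1 outcome corresponds to |0⟩. Its amplitude in |ψ⟩ is -2/√13.
P = |-2|² / 13 = 4/13.

0.3077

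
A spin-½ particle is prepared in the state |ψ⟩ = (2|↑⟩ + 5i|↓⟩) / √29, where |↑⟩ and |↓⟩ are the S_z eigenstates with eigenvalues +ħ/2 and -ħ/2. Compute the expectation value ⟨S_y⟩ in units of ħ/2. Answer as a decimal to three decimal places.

⟨σ_y⟩ = 2 Im(a* b)/(|a|²+|b|²) with a = 2, b = 5i.
a* b = 10i, so ⟨σ_y⟩ = 20/29.
⟨S_y⟩ = (ħ/2)·⟨σ_y⟩.

0.690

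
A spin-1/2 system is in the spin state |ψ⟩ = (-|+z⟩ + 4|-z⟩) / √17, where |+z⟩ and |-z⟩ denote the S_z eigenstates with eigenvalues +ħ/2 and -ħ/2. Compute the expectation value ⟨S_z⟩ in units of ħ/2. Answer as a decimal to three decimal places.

-0.882

⟨σ_z⟩ = |a|² - |b|² divided by |a|²+|b|², with a, b the |+z⟩, |-z⟩ amplitudes.
= (1 - 16)/17 = -15/17.
⟨S_z⟩ = (ħ/2)·⟨σ_z⟩.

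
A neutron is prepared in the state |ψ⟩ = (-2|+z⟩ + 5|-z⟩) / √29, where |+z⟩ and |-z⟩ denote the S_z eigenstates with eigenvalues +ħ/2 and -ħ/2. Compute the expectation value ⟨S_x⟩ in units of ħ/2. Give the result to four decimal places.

⟨σ_x⟩ = 2 Re(a* b)/(|a|²+|b|²) with a = -2, b = 5.
a* b = -10, so ⟨σ_x⟩ = -20/29.
⟨S_x⟩ = (ħ/2)·⟨σ_x⟩.

-0.6897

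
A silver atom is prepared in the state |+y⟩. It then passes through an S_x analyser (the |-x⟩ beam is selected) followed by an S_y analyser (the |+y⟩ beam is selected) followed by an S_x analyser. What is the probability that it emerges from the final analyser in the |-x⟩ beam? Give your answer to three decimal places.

0.125

First analyser (S_x): from |+y⟩, P(|-x⟩) = 1/2.
After stage 1 the state is |-x⟩; P(|+y⟩) = |⟨+y|-x⟩|² = 1/2.
After stage 2 the state is |+y⟩; P(|-x⟩) = |⟨-x|+y⟩|² = 1/2.
Joint probability = 1/2 × 1/2 × 1/2 = 0.125.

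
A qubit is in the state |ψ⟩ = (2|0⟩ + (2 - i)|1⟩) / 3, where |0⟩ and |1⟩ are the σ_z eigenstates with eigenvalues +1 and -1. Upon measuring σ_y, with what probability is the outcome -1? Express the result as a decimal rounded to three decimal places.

|-y⟩ = (|0⟩ - i|1⟩)/√2, so ⟨-y|ψ⟩ = (3 + 2i) / (√2·3).
P = |3 + 2i|² / 18 = 13/18.

0.722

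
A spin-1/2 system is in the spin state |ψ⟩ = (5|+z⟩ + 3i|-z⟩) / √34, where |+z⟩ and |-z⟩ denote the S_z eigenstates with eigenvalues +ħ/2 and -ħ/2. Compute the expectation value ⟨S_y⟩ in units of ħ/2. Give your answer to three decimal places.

⟨σ_y⟩ = 2 Im(a* b)/(|a|²+|b|²) with a = 5, b = 3i.
a* b = 15i, so ⟨σ_y⟩ = 30/34.
⟨S_y⟩ = (ħ/2)·⟨σ_y⟩.

0.882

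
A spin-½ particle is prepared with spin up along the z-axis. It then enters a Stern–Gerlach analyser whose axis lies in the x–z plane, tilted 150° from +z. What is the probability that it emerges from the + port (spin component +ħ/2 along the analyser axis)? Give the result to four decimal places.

0.0670

For spin-½, the probability of finding spin-up along an axis at angle θ to the initial spin direction is cos²(θ/2); spin-down is sin²(θ/2).
θ = 150°, so P = cos²(75°) ≈ 0.0670.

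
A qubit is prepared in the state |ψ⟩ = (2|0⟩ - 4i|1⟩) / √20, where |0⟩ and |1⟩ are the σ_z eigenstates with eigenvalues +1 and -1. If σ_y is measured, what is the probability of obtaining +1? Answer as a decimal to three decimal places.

0.100

|+y⟩ = (|0⟩ + i|1⟩)/√2, so ⟨+y|ψ⟩ = (-2) / (√2·√20).
P = |-2|² / 40 = 4/40.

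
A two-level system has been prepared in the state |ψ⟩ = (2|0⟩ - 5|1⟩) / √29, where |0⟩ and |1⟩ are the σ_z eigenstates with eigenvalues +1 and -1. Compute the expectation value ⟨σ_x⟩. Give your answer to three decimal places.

⟨σ_x⟩ = 2 Re(a* b)/(|a|²+|b|²) with a = 2, b = -5.
a* b = -10, so ⟨σ_x⟩ = -20/29.

-0.690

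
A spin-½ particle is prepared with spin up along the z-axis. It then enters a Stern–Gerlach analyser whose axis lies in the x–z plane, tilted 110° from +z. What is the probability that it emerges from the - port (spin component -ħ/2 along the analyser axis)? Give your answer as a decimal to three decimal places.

0.671

For spin-½, the probability of finding spin-up along an axis at angle θ to the initial spin direction is cos²(θ/2); spin-down is sin²(θ/2).
θ = 110°, so P = sin²(55°) ≈ 0.671.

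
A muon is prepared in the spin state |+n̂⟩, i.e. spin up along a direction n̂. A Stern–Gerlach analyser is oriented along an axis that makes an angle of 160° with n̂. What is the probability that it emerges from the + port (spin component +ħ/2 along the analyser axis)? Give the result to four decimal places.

For spin-½, the probability of finding spin-up along an axis at angle θ to the initial spin direction is cos²(θ/2); spin-down is sin²(θ/2).
θ = 160°, so P = cos²(80°) ≈ 0.0302.

0.0302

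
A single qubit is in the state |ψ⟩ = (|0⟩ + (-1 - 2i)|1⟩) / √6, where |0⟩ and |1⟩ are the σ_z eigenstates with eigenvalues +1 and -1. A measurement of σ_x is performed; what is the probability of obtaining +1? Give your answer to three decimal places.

|+x⟩ = (|0⟩ + |1⟩)/√2, so ⟨+x|ψ⟩ = (-2i) / (√2·√6).
P = |-2i|² / 12 = 4/12.

0.333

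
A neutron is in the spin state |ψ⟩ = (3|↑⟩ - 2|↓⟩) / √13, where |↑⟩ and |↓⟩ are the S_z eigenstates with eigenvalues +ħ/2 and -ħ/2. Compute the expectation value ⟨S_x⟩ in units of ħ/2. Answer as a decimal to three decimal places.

-0.923

⟨σ_x⟩ = 2 Re(a* b)/(|a|²+|b|²) with a = 3, b = -2.
a* b = -6, so ⟨σ_x⟩ = -12/13.
⟨S_x⟩ = (ħ/2)·⟨σ_x⟩.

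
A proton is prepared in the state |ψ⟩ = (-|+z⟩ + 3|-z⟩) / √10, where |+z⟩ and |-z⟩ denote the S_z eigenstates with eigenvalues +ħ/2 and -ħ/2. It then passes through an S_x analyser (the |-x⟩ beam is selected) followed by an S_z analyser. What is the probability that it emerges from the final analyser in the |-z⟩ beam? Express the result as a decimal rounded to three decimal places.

0.400

First analyser (S_x): P(|-x⟩) = |⟨-x|ψ⟩|² = 16/20.
After stage 1 the state is |-x⟩; P(|-z⟩) = |⟨-z|-x⟩|² = 1/2.
Joint probability = 16/20 × 1/2 = 0.400.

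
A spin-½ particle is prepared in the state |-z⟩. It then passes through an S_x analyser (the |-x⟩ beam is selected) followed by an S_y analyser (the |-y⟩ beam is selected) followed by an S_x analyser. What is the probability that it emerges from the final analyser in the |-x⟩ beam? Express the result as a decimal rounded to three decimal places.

First analyser (S_x): from |-z⟩, P(|-x⟩) = 1/2.
After stage 1 the state is |-x⟩; P(|-y⟩) = |⟨-y|-x⟩|² = 1/2.
After stage 2 the state is |-y⟩; P(|-x⟩) = |⟨-x|-y⟩|² = 1/2.
Joint probability = 1/2 × 1/2 × 1/2 = 0.125.

0.125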